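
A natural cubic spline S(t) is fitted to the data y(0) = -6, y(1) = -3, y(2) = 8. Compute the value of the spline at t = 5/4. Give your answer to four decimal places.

-0.9063

Write m_i for S''(x_i). With h_i = 1, 1 and divided differences Δ_i = 3, 11, the continuity of S' gives the tridiagonal system
  1·m_0 + 4·m_1 + 1·m_2 = 6(Δ_1 - Δ_0) = 48
Natural end conditions: m_0 = m_2 = 0.
Forward elimination and back-substitution give m_0 = 0, m_1 = 12, m_2 = 0.
On [1, 2], S(t) = -3 + 7·(t - 1) + 6·(t - 1)² - 2·(t - 1)³.
With (t - 1) = 1/4: S(5/4) = -29/32.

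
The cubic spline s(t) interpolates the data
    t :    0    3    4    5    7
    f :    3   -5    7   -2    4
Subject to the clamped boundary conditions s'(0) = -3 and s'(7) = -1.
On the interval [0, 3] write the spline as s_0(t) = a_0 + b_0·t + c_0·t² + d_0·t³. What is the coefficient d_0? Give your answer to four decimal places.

1.6460

Put M_i = s'' at the i-th knot. Here h = (3, 1, 1, 2) and Δ = (-8/3, 12, -9, 3), so the interior equations h_(i-1)·M_(i-1) + 2(h_(i-1)+h_i)·M_i + h_i·M_(i+1) = 6(Δ_i − Δ_(i-1)) read
  3·M_0 + 8·M_1 + 1·M_2 = 6(Δ_1 - Δ_0) = 88
  1·M_1 + 4·M_2 + 1·M_3 = 6(Δ_2 - Δ_1) = -126
  1·M_2 + 6·M_3 + 2·M_4 = 6(Δ_3 - Δ_2) = 72
Clamped end conditions give two more equations: 2h_0·M_0 + h_0·M_1 = 6(Δ_0 - s'(0)) = 2 and h_3·M_3 + 2h_3·M_4 = 6(s'(7) - Δ_3) = -24.
Solving the tridiagonal system: M_0 = -2288/237, M_1 = 1578/79, M_2 = -3384/79, M_3 = 2004/79, M_4 = -1476/79.
On [0, 3], with s_0(t) = a_0 + b_0·t + c_0·t² + d_0·t³: c_0 = M_0/2 = -1144/237, d_0 = (M_1 - M_0)/(6h_0) = 3511/2133, b_0 = Δ_0 - h_0(2M_0 + M_1)/6 = -3.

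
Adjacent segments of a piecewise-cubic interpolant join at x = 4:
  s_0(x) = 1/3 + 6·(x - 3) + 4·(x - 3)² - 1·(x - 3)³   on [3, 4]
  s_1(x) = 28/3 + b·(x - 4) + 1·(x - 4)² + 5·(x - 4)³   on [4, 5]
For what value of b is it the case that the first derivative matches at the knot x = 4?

11

s_0'(x) = 6 + 8·(x - 3) - 3·(x - 3)², so s_0'(4) = 11. On the right, s_1'(4) = b, so b = 11.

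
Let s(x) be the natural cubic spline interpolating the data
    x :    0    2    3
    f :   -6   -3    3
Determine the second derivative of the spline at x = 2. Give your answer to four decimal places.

Let M_i = s''(x_i). Step sizes h_i = 2, 1; slopes of the chords Δ_i = (y_(i+1) - y_i)/h_i = 3/2, 6.
  2·M_0 + 6·M_1 + 1·M_2 = 6(Δ_1 - Δ_0) = 27
Natural end conditions: M_0 = M_2 = 0.
Forward elimination and back-substitution give M_0 = 0, M_1 = 9/2, M_2 = 0.

4.5000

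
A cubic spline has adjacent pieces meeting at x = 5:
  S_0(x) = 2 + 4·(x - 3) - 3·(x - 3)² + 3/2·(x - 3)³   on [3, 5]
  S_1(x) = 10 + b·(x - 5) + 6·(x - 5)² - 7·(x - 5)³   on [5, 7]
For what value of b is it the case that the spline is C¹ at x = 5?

S_0'(x) = 4 - 6·(x - 3) + 9/2·(x - 3)², so S_0'(5) = 10. On the right, S_1'(5) = b, so b = 10.

10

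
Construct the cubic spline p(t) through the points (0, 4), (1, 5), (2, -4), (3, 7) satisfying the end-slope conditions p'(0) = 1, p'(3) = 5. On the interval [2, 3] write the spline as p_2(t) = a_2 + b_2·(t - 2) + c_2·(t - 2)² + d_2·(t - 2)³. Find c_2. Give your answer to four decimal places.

24.1333

Write M_i for p''(x_i). With h_i = 1, 1, 1 and divided differences Δ_i = 1, -9, 11, the continuity of p' gives the tridiagonal system
  1·M_0 + 4·M_1 + 1·M_2 = 6(Δ_1 - Δ_0) = -60
  1·M_1 + 4·M_2 + 1·M_3 = 6(Δ_2 - Δ_1) = 120
Clamped end conditions give two more equations: 2h_0·M_0 + h_0·M_1 = 6(Δ_0 - p'(0)) = 0 and h_2·M_2 + 2h_2·M_3 = 6(p'(3) - Δ_2) = -36.
Solving the tridiagonal system: M_0 = 232/15, M_1 = -464/15, M_2 = 724/15, M_3 = -632/15.
On [2, 3], with p_2(t) = a_2 + b_2·(t - 2) + c_2·(t - 2)² + d_2·(t - 2)³: c_2 = M_2/2 = 362/15, d_2 = (M_3 - M_2)/(6h_2) = -226/15, b_2 = Δ_2 - h_2(2M_2 + M_3)/6 = 29/15.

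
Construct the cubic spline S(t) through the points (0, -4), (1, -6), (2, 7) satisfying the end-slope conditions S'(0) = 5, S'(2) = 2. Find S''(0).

Let σ_i = S''(x_i). Step sizes h_i = 1, 1; slopes of the chords Δ_i = (y_(i+1) - y_i)/h_i = -2, 13.
  1·σ_0 + 4·σ_1 + 1·σ_2 = 6(Δ_1 - Δ_0) = 90
Clamped end conditions give two more equations: 2h_0·σ_0 + h_0·σ_1 = 6(Δ_0 - S'(0)) = -42 and h_1·σ_1 + 2h_1·σ_2 = 6(S'(2) - Δ_1) = -66.
Solving the tridiagonal system: σ_0 = -45, σ_1 = 48, σ_2 = -57.

-45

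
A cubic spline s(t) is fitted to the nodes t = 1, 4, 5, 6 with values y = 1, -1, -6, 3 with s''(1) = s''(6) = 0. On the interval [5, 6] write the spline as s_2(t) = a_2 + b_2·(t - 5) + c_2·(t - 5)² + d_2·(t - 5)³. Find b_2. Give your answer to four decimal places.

1.4946

Put M_i = s'' at the i-th knot. Here h = (3, 1, 1) and Δ = (-2/3, -5, 9), so the interior equations h_(i-1)·M_(i-1) + 2(h_(i-1)+h_i)·M_i + h_i·M_(i+1) = 6(Δ_i − Δ_(i-1)) read
  3·M_0 + 8·M_1 + 1·M_2 = 6(Δ_1 - Δ_0) = -26
  1·M_1 + 4·M_2 + 1·M_3 = 6(Δ_2 - Δ_1) = 84
Natural end conditions: M_0 = M_3 = 0.
Solving: M_0 = 0, M_1 = -188/31, M_2 = 698/31, M_3 = 0.
On [5, 6], with s_2(t) = a_2 + b_2·(t - 5) + c_2·(t - 5)² + d_2·(t - 5)³: c_2 = M_2/2 = 349/31, d_2 = (M_3 - M_2)/(6h_2) = -349/93, b_2 = Δ_2 - h_2(2M_2 + M_3)/6 = 139/93.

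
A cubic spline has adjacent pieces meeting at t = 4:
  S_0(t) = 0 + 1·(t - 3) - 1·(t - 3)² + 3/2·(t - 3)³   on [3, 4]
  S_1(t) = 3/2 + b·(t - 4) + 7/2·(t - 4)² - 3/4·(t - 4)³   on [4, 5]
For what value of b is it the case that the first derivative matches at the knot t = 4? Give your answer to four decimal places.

S_0'(t) = 1 - 2·(t - 3) + 9/2·(t - 3)², so S_0'(4) = 7/2. On the right, S_1'(4) = b, so b = 7/2.

3.5000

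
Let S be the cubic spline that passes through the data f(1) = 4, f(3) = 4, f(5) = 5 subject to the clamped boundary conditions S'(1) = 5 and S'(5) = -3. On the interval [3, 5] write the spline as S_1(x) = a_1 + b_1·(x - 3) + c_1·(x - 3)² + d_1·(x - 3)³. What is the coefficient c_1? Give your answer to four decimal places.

With M_i denoting the second derivative at x_i, h_i = 2, 2, and Δ_i = (y_(i+1) − y_i)/h_i = 0, 1/2:
  2·M_0 + 8·M_1 + 2·M_2 = 6(Δ_1 - Δ_0) = 3
Clamped end conditions give two more equations: 2h_0·M_0 + h_0·M_1 = 6(Δ_0 - S'(1)) = -30 and h_1·M_1 + 2h_1·M_2 = 6(S'(5) - Δ_1) = -21.
Forward elimination and back-substitution give M_0 = -79/8, M_1 = 19/4, M_2 = -61/8.
On [3, 5], with S_1(x) = a_1 + b_1·(x - 3) + c_1·(x - 3)² + d_1·(x - 3)³: c_1 = M_1/2 = 19/8, d_1 = (M_2 - M_1)/(6h_1) = -33/32, b_1 = Δ_1 - h_1(2M_1 + M_2)/6 = -1/8.

2.3750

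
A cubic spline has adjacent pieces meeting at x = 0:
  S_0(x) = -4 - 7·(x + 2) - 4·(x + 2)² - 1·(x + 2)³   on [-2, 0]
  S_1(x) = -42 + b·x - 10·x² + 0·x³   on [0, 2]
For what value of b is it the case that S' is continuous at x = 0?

-35

S_0'(x) = -7 - 8·(x + 2) - 3·(x + 2)², so S_0'(0) = -35. On the right, S_1'(0) = b, so b = -35.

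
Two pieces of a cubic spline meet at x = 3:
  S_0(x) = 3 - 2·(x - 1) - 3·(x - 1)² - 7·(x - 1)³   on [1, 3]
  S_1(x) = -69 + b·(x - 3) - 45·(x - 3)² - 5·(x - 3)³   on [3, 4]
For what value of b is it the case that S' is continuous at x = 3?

S_0'(x) = -2 - 6·(x - 1) - 21·(x - 1)², so S_0'(3) = -98. On the right, S_1'(3) = b, so b = -98.

-98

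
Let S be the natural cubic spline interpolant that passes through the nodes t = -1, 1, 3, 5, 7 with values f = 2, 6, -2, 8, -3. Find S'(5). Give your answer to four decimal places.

Write σ_i for S''(x_i). With h_i = 2, 2, 2, 2 and divided differences Δ_i = 2, -4, 5, -11/2, the continuity of S' gives the tridiagonal system
  2·σ_0 + 8·σ_1 + 2·σ_2 = 6(Δ_1 - Δ_0) = -36
  2·σ_1 + 8·σ_2 + 2·σ_3 = 6(Δ_2 - Δ_1) = 54
  2·σ_2 + 8·σ_3 + 2·σ_4 = 6(Δ_3 - Δ_2) = -63
Natural end conditions: σ_0 = σ_4 = 0.
Forward elimination and back-substitution give σ_0 = 0, σ_1 = -117/16, σ_2 = 45/4, σ_3 = -171/16, σ_4 = 0.
On [5, 7], S'(t) = b_3 + 2c_3·(t - 5) + 3d_3·(t - 5)² with b_3 = Δ_3 - h_3(2σ_3 + σ_4)/6 = 13/8, c_3 = σ_3/2 = -171/32, d_3 = (σ_4 - σ_3)/(6h_3) = 57/64. So S'(5) = 13/8.

1.6250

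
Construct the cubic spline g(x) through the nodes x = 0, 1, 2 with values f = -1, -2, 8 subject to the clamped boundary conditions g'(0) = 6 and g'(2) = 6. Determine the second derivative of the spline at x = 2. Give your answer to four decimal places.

-28.5000

Let σ_i = g''(x_i). Step sizes h_i = 1, 1; slopes of the chords Δ_i = (y_(i+1) - y_i)/h_i = -1, 10.
  1·σ_0 + 4·σ_1 + 1·σ_2 = 6(Δ_1 - Δ_0) = 66
Clamped end conditions give two more equations: 2h_0·σ_0 + h_0·σ_1 = 6(Δ_0 - g'(0)) = -42 and h_1·σ_1 + 2h_1·σ_2 = 6(g'(2) - Δ_1) = -24.
Solving the tridiagonal system: σ_0 = -75/2, σ_1 = 33, σ_2 = -57/2.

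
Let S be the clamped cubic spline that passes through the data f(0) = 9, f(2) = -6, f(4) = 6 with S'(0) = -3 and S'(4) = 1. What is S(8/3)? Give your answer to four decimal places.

Let M_i = S''(x_i). Step sizes h_i = 2, 2; slopes of the chords Δ_i = (y_(i+1) - y_i)/h_i = -15/2, 6.
  2·M_0 + 8·M_1 + 2·M_2 = 6(Δ_1 - Δ_0) = 81
Clamped end conditions give two more equations: 2h_0·M_0 + h_0·M_1 = 6(Δ_0 - S'(0)) = -27 and h_1·M_1 + 2h_1·M_2 = 6(S'(4) - Δ_1) = -30.
Solving: M_0 = -127/8, M_1 = 73/4, M_2 = -133/8.
On [2, 4], S(x) = -6 - 5/8·(x - 2) + 73/8·(x - 2)² - 93/32·(x - 2)³.
With (x - 2) = 2/3: S(8/3) = -29/9.

-3.2222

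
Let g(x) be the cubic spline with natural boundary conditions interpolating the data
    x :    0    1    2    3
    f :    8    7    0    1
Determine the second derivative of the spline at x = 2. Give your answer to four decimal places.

Write m_i for g''(x_i). With h_i = 1, 1, 1 and divided differences Δ_i = -1, -7, 1, the continuity of g' gives the tridiagonal system
  1·m_0 + 4·m_1 + 1·m_2 = 6(Δ_1 - Δ_0) = -36
  1·m_1 + 4·m_2 + 1·m_3 = 6(Δ_2 - Δ_1) = 48
Natural end conditions: m_0 = m_3 = 0.
Hence m_0 = 0, m_1 = -64/5, m_2 = 76/5, m_3 = 0.

15.2000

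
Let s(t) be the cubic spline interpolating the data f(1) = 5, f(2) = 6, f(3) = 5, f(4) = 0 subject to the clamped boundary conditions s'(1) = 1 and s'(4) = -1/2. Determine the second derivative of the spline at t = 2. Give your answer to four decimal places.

-0.4000

Put m_i = s'' at the i-th knot. Here h = (1, 1, 1) and Δ = (1, -1, -5), so the interior equations h_(i-1)·m_(i-1) + 2(h_(i-1)+h_i)·m_i + h_i·m_(i+1) = 6(Δ_i − Δ_(i-1)) read
  1·m_0 + 4·m_1 + 1·m_2 = 6(Δ_1 - Δ_0) = -12
  1·m_1 + 4·m_2 + 1·m_3 = 6(Δ_2 - Δ_1) = -24
Clamped end conditions give two more equations: 2h_0·m_0 + h_0·m_1 = 6(Δ_0 - s'(1)) = 0 and h_2·m_2 + 2h_2·m_3 = 6(s'(4) - Δ_2) = 27.
Hence m_0 = 1/5, m_1 = -2/5, m_2 = -53/5, m_3 = 94/5.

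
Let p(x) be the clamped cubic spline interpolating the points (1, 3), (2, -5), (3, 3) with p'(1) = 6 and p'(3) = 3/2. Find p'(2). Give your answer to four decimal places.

-1.8750

With M_i denoting the second derivative at x_i, h_i = 1, 1, and Δ_i = (y_(i+1) − y_i)/h_i = -8, 8:
  1·M_0 + 4·M_1 + 1·M_2 = 6(Δ_1 - Δ_0) = 96
Clamped end conditions give two more equations: 2h_0·M_0 + h_0·M_1 = 6(Δ_0 - p'(1)) = -84 and h_1·M_1 + 2h_1·M_2 = 6(p'(3) - Δ_1) = -39.
Solving the tridiagonal system: M_0 = -273/4, M_1 = 105/2, M_2 = -183/4.
On [2, 3], p'(x) = b_1 + 2c_1·(x - 2) + 3d_1·(x - 2)² with b_1 = Δ_1 - h_1(2M_1 + M_2)/6 = -15/8, c_1 = M_1/2 = 105/4, d_1 = (M_2 - M_1)/(6h_1) = -131/8. So p'(2) = -15/8.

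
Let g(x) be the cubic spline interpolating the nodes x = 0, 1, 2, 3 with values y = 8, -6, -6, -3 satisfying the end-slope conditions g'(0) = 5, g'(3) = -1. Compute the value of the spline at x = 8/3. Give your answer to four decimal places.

-3.2000

Let m_i = g''(x_i). Step sizes h_i = 1, 1, 1; slopes of the chords Δ_i = (y_(i+1) - y_i)/h_i = -14, 0, 3.
  1·m_0 + 4·m_1 + 1·m_2 = 6(Δ_1 - Δ_0) = 84
  1·m_1 + 4·m_2 + 1·m_3 = 6(Δ_2 - Δ_1) = 18
Clamped end conditions give two more equations: 2h_0·m_0 + h_0·m_1 = 6(Δ_0 - g'(0)) = -114 and h_2·m_2 + 2h_2·m_3 = 6(g'(3) - Δ_2) = -24.
Forward elimination and back-substitution give m_0 = -388/5, m_1 = 206/5, m_2 = -16/5, m_3 = -52/5.
On [2, 3], g(x) = -6 + 29/5·(x - 2) - 8/5·(x - 2)² - 6/5·(x - 2)³.
With (x - 2) = 2/3: g(8/3) = -16/5.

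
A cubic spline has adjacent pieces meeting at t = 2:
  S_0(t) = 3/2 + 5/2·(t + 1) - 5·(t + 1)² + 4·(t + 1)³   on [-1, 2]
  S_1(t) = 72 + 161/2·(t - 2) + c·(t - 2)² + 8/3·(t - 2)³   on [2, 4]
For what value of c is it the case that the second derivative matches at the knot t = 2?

31

S_0''(t) = -10 + 24·(t + 1), so S_0''(2) = 62. On the right, S_1''(2) = 2c, so c = 31.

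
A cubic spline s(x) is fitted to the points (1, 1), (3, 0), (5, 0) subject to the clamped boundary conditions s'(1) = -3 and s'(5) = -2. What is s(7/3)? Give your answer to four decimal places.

Let m_i = s''(x_i). Step sizes h_i = 2, 2; slopes of the chords Δ_i = (y_(i+1) - y_i)/h_i = -1/2, 0.
  2·m_0 + 8·m_1 + 2·m_2 = 6(Δ_1 - Δ_0) = 3
Clamped end conditions give two more equations: 2h_0·m_0 + h_0·m_1 = 6(Δ_0 - s'(1)) = 15 and h_1·m_1 + 2h_1·m_2 = 6(s'(5) - Δ_1) = -12.
Solving the tridiagonal system: m_0 = 29/8, m_1 = 1/4, m_2 = -25/8.
On [1, 3], s(x) = 1 - 3·(x - 1) + 29/16·(x - 1)² - 9/32·(x - 1)³.
With (x - 1) = 4/3: s(7/3) = -4/9.

-0.4444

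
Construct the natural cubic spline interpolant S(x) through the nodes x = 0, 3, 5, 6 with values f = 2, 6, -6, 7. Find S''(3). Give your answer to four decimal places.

-8.7857

With σ_i denoting the second derivative at x_i, h_i = 3, 2, 1, and Δ_i = (y_(i+1) − y_i)/h_i = 4/3, -6, 13:
  3·σ_0 + 10·σ_1 + 2·σ_2 = 6(Δ_1 - Δ_0) = -44
  2·σ_1 + 6·σ_2 + 1·σ_3 = 6(Δ_2 - Δ_1) = 114
Natural end conditions: σ_0 = σ_3 = 0.
Solving: σ_0 = 0, σ_1 = -123/14, σ_2 = 307/14, σ_3 = 0.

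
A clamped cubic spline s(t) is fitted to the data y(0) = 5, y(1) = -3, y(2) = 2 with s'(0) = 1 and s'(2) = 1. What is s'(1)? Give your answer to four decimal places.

With m_i denoting the second derivative at x_i, h_i = 1, 1, and Δ_i = (y_(i+1) − y_i)/h_i = -8, 5:
  1·m_0 + 4·m_1 + 1·m_2 = 6(Δ_1 - Δ_0) = 78
Clamped end conditions give two more equations: 2h_0·m_0 + h_0·m_1 = 6(Δ_0 - s'(0)) = -54 and h_1·m_1 + 2h_1·m_2 = 6(s'(2) - Δ_1) = -24.
Forward elimination and back-substitution give m_0 = -93/2, m_1 = 39, m_2 = -63/2.
On [1, 2], s'(t) = b_1 + 2c_1·(t - 1) + 3d_1·(t - 1)² with b_1 = Δ_1 - h_1(2m_1 + m_2)/6 = -11/4, c_1 = m_1/2 = 39/2, d_1 = (m_2 - m_1)/(6h_1) = -47/4. So s'(1) = -11/4.

-2.7500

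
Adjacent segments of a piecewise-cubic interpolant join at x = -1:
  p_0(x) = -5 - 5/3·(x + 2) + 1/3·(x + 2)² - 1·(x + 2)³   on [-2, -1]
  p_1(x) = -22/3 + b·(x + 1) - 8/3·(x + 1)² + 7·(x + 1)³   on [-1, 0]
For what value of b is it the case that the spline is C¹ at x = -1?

-4

p_0'(x) = -5/3 + 2/3·(x + 2) - 3·(x + 2)², so p_0'(-1) = -4. On the right, p_1'(-1) = b, so b = -4.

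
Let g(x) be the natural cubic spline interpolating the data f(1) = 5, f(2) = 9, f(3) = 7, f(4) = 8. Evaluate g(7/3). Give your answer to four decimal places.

Write σ_i for g''(x_i). With h_i = 1, 1, 1 and divided differences Δ_i = 4, -2, 1, the continuity of g' gives the tridiagonal system
  1·σ_0 + 4·σ_1 + 1·σ_2 = 6(Δ_1 - Δ_0) = -36
  1·σ_1 + 4·σ_2 + 1·σ_3 = 6(Δ_2 - Δ_1) = 18
Natural end conditions: σ_0 = σ_3 = 0.
Solving the tridiagonal system: σ_0 = 0, σ_1 = -54/5, σ_2 = 36/5, σ_3 = 0.
On [2, 3], g(x) = 9 + 2/5·(x - 2) - 27/5·(x - 2)² + 3·(x - 2)³.
With (x - 2) = 1/3: g(7/3) = 389/45.

8.6444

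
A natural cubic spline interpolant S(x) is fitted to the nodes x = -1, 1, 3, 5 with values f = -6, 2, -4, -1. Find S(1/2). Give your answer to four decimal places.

Put σ_i = S'' at the i-th knot. Here h = (2, 2, 2) and Δ = (4, -3, 3/2), so the interior equations h_(i-1)·σ_(i-1) + 2(h_(i-1)+h_i)·σ_i + h_i·σ_(i+1) = 6(Δ_i − Δ_(i-1)) read
  2·σ_0 + 8·σ_1 + 2·σ_2 = 6(Δ_1 - Δ_0) = -42
  2·σ_1 + 8·σ_2 + 2·σ_3 = 6(Δ_2 - Δ_1) = 27
Natural end conditions: σ_0 = σ_3 = 0.
Forward elimination and back-substitution give σ_0 = 0, σ_1 = -13/2, σ_2 = 5, σ_3 = 0.
On [-1, 1], S(x) = -6 + 37/6·(x + 1) + 0·(x + 1)² - 13/24·(x + 1)³.
With (x + 1) = 3/2: S(1/2) = 91/64.

1.4219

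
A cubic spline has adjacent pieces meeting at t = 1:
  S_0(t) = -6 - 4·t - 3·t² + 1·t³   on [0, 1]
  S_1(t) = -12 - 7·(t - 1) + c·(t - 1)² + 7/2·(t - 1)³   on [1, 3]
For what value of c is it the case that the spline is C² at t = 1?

S_0''(t) = -6 + 6·t, so S_0''(1) = 0. On the right, S_1''(1) = 2c, so c = 0.

0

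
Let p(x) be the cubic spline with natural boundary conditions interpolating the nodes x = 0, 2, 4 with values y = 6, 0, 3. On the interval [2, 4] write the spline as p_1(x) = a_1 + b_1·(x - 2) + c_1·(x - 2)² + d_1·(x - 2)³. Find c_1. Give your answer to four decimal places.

Write M_i for p''(x_i). With h_i = 2, 2 and divided differences Δ_i = -3, 3/2, the continuity of p' gives the tridiagonal system
  2·M_0 + 8·M_1 + 2·M_2 = 6(Δ_1 - Δ_0) = 27
Natural end conditions: M_0 = M_2 = 0.
Hence M_0 = 0, M_1 = 27/8, M_2 = 0.
On [2, 4], with p_1(x) = a_1 + b_1·(x - 2) + c_1·(x - 2)² + d_1·(x - 2)³: c_1 = M_1/2 = 27/16, d_1 = (M_2 - M_1)/(6h_1) = -9/32, b_1 = Δ_1 - h_1(2M_1 + M_2)/6 = -3/4.

1.6875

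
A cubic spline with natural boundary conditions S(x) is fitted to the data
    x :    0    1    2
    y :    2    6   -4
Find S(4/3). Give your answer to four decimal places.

3.9630

Put M_i = S'' at the i-th knot. Here h = (1, 1) and Δ = (4, -10), so the interior equations h_(i-1)·M_(i-1) + 2(h_(i-1)+h_i)·M_i + h_i·M_(i+1) = 6(Δ_i − Δ_(i-1)) read
  1·M_0 + 4·M_1 + 1·M_2 = 6(Δ_1 - Δ_0) = -84
Natural end conditions: M_0 = M_2 = 0.
Solving: M_0 = 0, M_1 = -21, M_2 = 0.
On [1, 2], S(x) = 6 - 3·(x - 1) - 21/2·(x - 1)² + 7/2·(x - 1)³.
With (x - 1) = 1/3: S(4/3) = 107/27.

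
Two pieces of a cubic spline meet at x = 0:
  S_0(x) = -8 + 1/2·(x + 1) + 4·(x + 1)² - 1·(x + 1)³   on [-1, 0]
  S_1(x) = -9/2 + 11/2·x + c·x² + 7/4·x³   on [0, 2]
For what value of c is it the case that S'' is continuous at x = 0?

S_0''(x) = 8 - 6·(x + 1), so S_0''(0) = 2. On the right, S_1''(0) = 2c, so c = 1.

1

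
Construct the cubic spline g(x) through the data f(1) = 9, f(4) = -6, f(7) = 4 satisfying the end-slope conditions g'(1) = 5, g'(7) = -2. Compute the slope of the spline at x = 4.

-2

Write M_i for g''(x_i). With h_i = 3, 3 and divided differences Δ_i = -5, 10/3, the continuity of g' gives the tridiagonal system
  3·M_0 + 12·M_1 + 3·M_2 = 6(Δ_1 - Δ_0) = 50
Clamped end conditions give two more equations: 2h_0·M_0 + h_0·M_1 = 6(Δ_0 - g'(1)) = -60 and h_1·M_1 + 2h_1·M_2 = 6(g'(7) - Δ_1) = -32.
Solving the tridiagonal system: M_0 = -46/3, M_1 = 32/3, M_2 = -32/3.
On [4, 7], g'(x) = b_1 + 2c_1·(x - 4) + 3d_1·(x - 4)² with b_1 = Δ_1 - h_1(2M_1 + M_2)/6 = -2, c_1 = M_1/2 = 16/3, d_1 = (M_2 - M_1)/(6h_1) = -32/27. So g'(4) = -2.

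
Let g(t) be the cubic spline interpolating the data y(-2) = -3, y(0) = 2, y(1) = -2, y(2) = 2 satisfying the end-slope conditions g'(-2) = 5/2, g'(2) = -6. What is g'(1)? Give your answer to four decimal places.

2.5000

With M_i denoting the second derivative at x_i, h_i = 2, 1, 1, and Δ_i = (y_(i+1) − y_i)/h_i = 5/2, -4, 4:
  2·M_0 + 6·M_1 + 1·M_2 = 6(Δ_1 - Δ_0) = -39
  1·M_1 + 4·M_2 + 1·M_3 = 6(Δ_2 - Δ_1) = 48
Clamped end conditions give two more equations: 2h_0·M_0 + h_0·M_1 = 6(Δ_0 - g'(-2)) = 0 and h_2·M_2 + 2h_2·M_3 = 6(g'(2) - Δ_2) = -60.
Solving the tridiagonal system: M_0 = 13/2, M_1 = -13, M_2 = 26, M_3 = -43.
On [1, 2], g'(t) = b_2 + 2c_2·(t - 1) + 3d_2·(t - 1)² with b_2 = Δ_2 - h_2(2M_2 + M_3)/6 = 5/2, c_2 = M_2/2 = 13, d_2 = (M_3 - M_2)/(6h_2) = -23/2. So g'(1) = 5/2.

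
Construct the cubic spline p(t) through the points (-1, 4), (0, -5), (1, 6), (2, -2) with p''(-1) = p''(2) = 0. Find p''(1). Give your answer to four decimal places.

-38.4000

Write M_i for p''(x_i). With h_i = 1, 1, 1 and divided differences Δ_i = -9, 11, -8, the continuity of p' gives the tridiagonal system
  1·M_0 + 4·M_1 + 1·M_2 = 6(Δ_1 - Δ_0) = 120
  1·M_1 + 4·M_2 + 1·M_3 = 6(Δ_2 - Δ_1) = -114
Natural end conditions: M_0 = M_3 = 0.
Hence M_0 = 0, M_1 = 198/5, M_2 = -192/5, M_3 = 0.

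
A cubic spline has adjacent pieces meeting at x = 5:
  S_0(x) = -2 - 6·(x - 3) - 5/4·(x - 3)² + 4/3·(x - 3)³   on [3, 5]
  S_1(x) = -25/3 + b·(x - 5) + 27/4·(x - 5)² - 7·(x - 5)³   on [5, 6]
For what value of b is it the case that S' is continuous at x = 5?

S_0'(x) = -6 - 5/2·(x - 3) + 4·(x - 3)², so S_0'(5) = 5. On the right, S_1'(5) = b, so b = 5.

5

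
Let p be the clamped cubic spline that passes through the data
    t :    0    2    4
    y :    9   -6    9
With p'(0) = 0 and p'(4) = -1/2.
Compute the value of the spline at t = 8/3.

-2

Put m_i = p'' at the i-th knot. Here h = (2, 2) and Δ = (-15/2, 15/2), so the interior equations h_(i-1)·m_(i-1) + 2(h_(i-1)+h_i)·m_i + h_i·m_(i+1) = 6(Δ_i − Δ_(i-1)) read
  2·m_0 + 8·m_1 + 2·m_2 = 6(Δ_1 - Δ_0) = 90
Clamped end conditions give two more equations: 2h_0·m_0 + h_0·m_1 = 6(Δ_0 - p'(0)) = -45 and h_1·m_1 + 2h_1·m_2 = 6(p'(4) - Δ_1) = -48.
Solving: m_0 = -181/8, m_1 = 91/4, m_2 = -187/8.
On [2, 4], p(t) = -6 + 1/8·(t - 2) + 91/8·(t - 2)² - 123/32·(t - 2)³.
With (t - 2) = 2/3: p(8/3) = -2.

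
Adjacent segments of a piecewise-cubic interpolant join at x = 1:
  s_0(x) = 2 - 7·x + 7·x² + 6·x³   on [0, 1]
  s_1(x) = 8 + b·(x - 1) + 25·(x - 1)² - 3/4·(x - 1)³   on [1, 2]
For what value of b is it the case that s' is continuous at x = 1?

s_0'(x) = -7 + 14·x + 18·x², so s_0'(1) = 25. On the right, s_1'(1) = b, so b = 25.

25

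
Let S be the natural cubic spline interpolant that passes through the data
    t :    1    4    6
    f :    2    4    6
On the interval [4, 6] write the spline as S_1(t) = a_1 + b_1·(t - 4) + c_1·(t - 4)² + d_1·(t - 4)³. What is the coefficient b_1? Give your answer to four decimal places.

0.8667

Write M_i for S''(x_i). With h_i = 3, 2 and divided differences Δ_i = 2/3, 1, the continuity of S' gives the tridiagonal system
  3·M_0 + 10·M_1 + 2·M_2 = 6(Δ_1 - Δ_0) = 2
Natural end conditions: M_0 = M_2 = 0.
Hence M_0 = 0, M_1 = 1/5, M_2 = 0.
On [4, 6], with S_1(t) = a_1 + b_1·(t - 4) + c_1·(t - 4)² + d_1·(t - 4)³: c_1 = M_1/2 = 1/10, d_1 = (M_2 - M_1)/(6h_1) = -1/60, b_1 = Δ_1 - h_1(2M_1 + M_2)/6 = 13/15.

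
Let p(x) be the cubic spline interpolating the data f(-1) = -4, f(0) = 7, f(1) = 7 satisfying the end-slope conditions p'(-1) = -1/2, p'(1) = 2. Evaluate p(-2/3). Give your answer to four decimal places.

-1.8056

Put M_i = p'' at the i-th knot. Here h = (1, 1) and Δ = (11, 0), so the interior equations h_(i-1)·M_(i-1) + 2(h_(i-1)+h_i)·M_i + h_i·M_(i+1) = 6(Δ_i − Δ_(i-1)) read
  1·M_0 + 4·M_1 + 1·M_2 = 6(Δ_1 - Δ_0) = -66
Clamped end conditions give two more equations: 2h_0·M_0 + h_0·M_1 = 6(Δ_0 - p'(-1)) = 69 and h_1·M_1 + 2h_1·M_2 = 6(p'(1) - Δ_1) = 12.
Hence M_0 = 209/4, M_1 = -71/2, M_2 = 95/4.
On [-1, 0], p(x) = -4 - 1/2·(x + 1) + 209/8·(x + 1)² - 117/8·(x + 1)³.
With (x + 1) = 1/3: p(-2/3) = -65/36.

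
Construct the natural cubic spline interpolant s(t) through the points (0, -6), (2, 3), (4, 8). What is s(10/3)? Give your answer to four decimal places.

6.6296

Let m_i = s''(x_i). Step sizes h_i = 2, 2; slopes of the chords Δ_i = (y_(i+1) - y_i)/h_i = 9/2, 5/2.
  2·m_0 + 8·m_1 + 2·m_2 = 6(Δ_1 - Δ_0) = -12
Natural end conditions: m_0 = m_2 = 0.
Solving the tridiagonal system: m_0 = 0, m_1 = -3/2, m_2 = 0.
On [2, 4], s(t) = 3 + 7/2·(t - 2) - 3/4·(t - 2)² + 1/8·(t - 2)³.
With (t - 2) = 4/3: s(10/3) = 179/27.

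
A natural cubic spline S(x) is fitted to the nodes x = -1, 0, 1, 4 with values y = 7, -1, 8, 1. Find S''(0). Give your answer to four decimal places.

28.5161

Put m_i = S'' at the i-th knot. Here h = (1, 1, 3) and Δ = (-8, 9, -7/3), so the interior equations h_(i-1)·m_(i-1) + 2(h_(i-1)+h_i)·m_i + h_i·m_(i+1) = 6(Δ_i − Δ_(i-1)) read
  1·m_0 + 4·m_1 + 1·m_2 = 6(Δ_1 - Δ_0) = 102
  1·m_1 + 8·m_2 + 3·m_3 = 6(Δ_2 - Δ_1) = -68
Natural end conditions: m_0 = m_3 = 0.
Solving the tridiagonal system: m_0 = 0, m_1 = 884/31, m_2 = -374/31, m_3 = 0.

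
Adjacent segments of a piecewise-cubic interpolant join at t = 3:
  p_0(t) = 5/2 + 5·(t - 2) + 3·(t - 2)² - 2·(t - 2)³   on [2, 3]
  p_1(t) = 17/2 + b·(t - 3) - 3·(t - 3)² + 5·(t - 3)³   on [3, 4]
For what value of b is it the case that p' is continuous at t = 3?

p_0'(t) = 5 + 6·(t - 2) - 6·(t - 2)², so p_0'(3) = 5. On the right, p_1'(3) = b, so b = 5.

5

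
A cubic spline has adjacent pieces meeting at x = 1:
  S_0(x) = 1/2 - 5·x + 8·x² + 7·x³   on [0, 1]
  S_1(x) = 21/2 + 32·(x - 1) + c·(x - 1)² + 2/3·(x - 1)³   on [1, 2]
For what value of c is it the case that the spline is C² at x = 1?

29

S_0''(x) = 16 + 42·x, so S_0''(1) = 58. On the right, S_1''(1) = 2c, so c = 29.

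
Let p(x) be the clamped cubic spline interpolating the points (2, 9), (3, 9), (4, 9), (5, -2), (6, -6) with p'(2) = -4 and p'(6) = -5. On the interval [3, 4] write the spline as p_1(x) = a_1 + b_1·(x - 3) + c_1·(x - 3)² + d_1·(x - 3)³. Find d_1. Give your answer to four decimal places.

Write M_i for p''(x_i). With h_i = 1, 1, 1, 1 and divided differences Δ_i = 0, 0, -11, -4, the continuity of p' gives the tridiagonal system
  1·M_0 + 4·M_1 + 1·M_2 = 6(Δ_1 - Δ_0) = 0
  1·M_1 + 4·M_2 + 1·M_3 = 6(Δ_2 - Δ_1) = -66
  1·M_2 + 4·M_3 + 1·M_4 = 6(Δ_3 - Δ_2) = 42
Clamped end conditions give two more equations: 2h_0·M_0 + h_0·M_1 = 6(Δ_0 - p'(2)) = 24 and h_3·M_3 + 2h_3·M_4 = 6(p'(6) - Δ_3) = -6.
Solving the tridiagonal system: M_0 = 74/7, M_1 = 20/7, M_2 = -22, M_3 = 134/7, M_4 = -88/7.
On [3, 4], with p_1(x) = a_1 + b_1·(x - 3) + c_1·(x - 3)² + d_1·(x - 3)³: c_1 = M_1/2 = 10/7, d_1 = (M_2 - M_1)/(6h_1) = -29/7, b_1 = Δ_1 - h_1(2M_1 + M_2)/6 = 19/7.

-4.1429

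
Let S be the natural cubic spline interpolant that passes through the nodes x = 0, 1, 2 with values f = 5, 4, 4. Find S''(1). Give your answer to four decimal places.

With m_i denoting the second derivative at x_i, h_i = 1, 1, and Δ_i = (y_(i+1) − y_i)/h_i = -1, 0:
  1·m_0 + 4·m_1 + 1·m_2 = 6(Δ_1 - Δ_0) = 6
Natural end conditions: m_0 = m_2 = 0.
Solving the tridiagonal system: m_0 = 0, m_1 = 3/2, m_2 = 0.

1.5000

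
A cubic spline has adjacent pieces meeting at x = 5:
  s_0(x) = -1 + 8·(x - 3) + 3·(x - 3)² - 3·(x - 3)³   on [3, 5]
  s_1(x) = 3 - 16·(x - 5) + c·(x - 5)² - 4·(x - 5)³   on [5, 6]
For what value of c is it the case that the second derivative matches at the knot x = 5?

-15

s_0''(x) = 6 - 18·(x - 3), so s_0''(5) = -30. On the right, s_1''(5) = 2c, so c = -15.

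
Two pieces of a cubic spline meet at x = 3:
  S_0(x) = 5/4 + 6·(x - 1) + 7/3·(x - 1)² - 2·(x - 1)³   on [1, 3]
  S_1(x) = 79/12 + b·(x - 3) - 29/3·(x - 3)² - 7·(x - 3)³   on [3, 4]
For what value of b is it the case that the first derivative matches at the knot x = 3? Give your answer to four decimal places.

-8.6667

S_0'(x) = 6 + 14/3·(x - 1) - 6·(x - 1)², so S_0'(3) = -26/3. On the right, S_1'(3) = b, so b = -26/3.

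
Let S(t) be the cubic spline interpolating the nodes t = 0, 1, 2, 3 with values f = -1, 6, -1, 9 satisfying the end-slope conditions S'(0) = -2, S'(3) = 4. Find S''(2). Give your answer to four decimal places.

With M_i denoting the second derivative at x_i, h_i = 1, 1, 1, and Δ_i = (y_(i+1) − y_i)/h_i = 7, -7, 10:
  1·M_0 + 4·M_1 + 1·M_2 = 6(Δ_1 - Δ_0) = -84
  1·M_1 + 4·M_2 + 1·M_3 = 6(Δ_2 - Δ_1) = 102
Clamped end conditions give two more equations: 2h_0·M_0 + h_0·M_1 = 6(Δ_0 - S'(0)) = 54 and h_2·M_2 + 2h_2·M_3 = 6(S'(3) - Δ_2) = -36.
Forward elimination and back-substitution give M_0 = 248/5, M_1 = -226/5, M_2 = 236/5, M_3 = -208/5.

47.2000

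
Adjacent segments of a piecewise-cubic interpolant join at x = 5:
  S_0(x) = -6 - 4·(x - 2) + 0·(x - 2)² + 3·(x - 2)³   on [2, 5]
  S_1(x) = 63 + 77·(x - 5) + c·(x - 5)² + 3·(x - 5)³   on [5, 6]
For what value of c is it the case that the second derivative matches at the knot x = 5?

S_0''(x) = 0 + 18·(x - 2), so S_0''(5) = 54. On the right, S_1''(5) = 2c, so c = 27.

27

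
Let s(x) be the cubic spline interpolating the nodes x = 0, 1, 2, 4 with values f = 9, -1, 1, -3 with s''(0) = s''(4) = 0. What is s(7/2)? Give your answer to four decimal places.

With M_i denoting the second derivative at x_i, h_i = 1, 1, 2, and Δ_i = (y_(i+1) − y_i)/h_i = -10, 2, -2:
  1·M_0 + 4·M_1 + 1·M_2 = 6(Δ_1 - Δ_0) = 72
  1·M_1 + 6·M_2 + 2·M_3 = 6(Δ_2 - Δ_1) = -24
Natural end conditions: M_0 = M_3 = 0.
Hence M_0 = 0, M_1 = 456/23, M_2 = -168/23, M_3 = 0.
On [2, 4], s(x) = 1 + 66/23·(x - 2) - 84/23·(x - 2)² + 14/23·(x - 2)³.
With (x - 2) = 3/2: s(7/2) = -79/92.

-0.8587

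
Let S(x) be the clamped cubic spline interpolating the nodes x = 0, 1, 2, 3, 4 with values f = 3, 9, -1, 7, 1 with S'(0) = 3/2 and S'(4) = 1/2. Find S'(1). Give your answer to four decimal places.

-3.0893

Let M_i = S''(x_i). Step sizes h_i = 1, 1, 1, 1; slopes of the chords Δ_i = (y_(i+1) - y_i)/h_i = 6, -10, 8, -6.
  1·M_0 + 4·M_1 + 1·M_2 = 6(Δ_1 - Δ_0) = -96
  1·M_1 + 4·M_2 + 1·M_3 = 6(Δ_2 - Δ_1) = 108
  1·M_2 + 4·M_3 + 1·M_4 = 6(Δ_3 - Δ_2) = -84
Clamped end conditions give two more equations: 2h_0·M_0 + h_0·M_1 = 6(Δ_0 - S'(0)) = 27 and h_3·M_3 + 2h_3·M_4 = 6(S'(4) - Δ_3) = 39.
Hence M_0 = 1013/28, M_1 = -635/14, M_2 = 197/4, M_3 = -611/14, M_4 = 1157/28.
On [1, 2], S'(x) = b_1 + 2c_1·(x - 1) + 3d_1·(x - 1)² with b_1 = Δ_1 - h_1(2M_1 + M_2)/6 = -173/56, c_1 = M_1/2 = -635/28, d_1 = (M_2 - M_1)/(6h_1) = 883/56. So S'(1) = -173/56.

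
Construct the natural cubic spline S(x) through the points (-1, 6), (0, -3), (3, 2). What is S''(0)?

8

Put M_i = S'' at the i-th knot. Here h = (1, 3) and Δ = (-9, 5/3), so the interior equations h_(i-1)·M_(i-1) + 2(h_(i-1)+h_i)·M_i + h_i·M_(i+1) = 6(Δ_i − Δ_(i-1)) read
  1·M_0 + 8·M_1 + 3·M_2 = 6(Δ_1 - Δ_0) = 64
Natural end conditions: M_0 = M_2 = 0.
Forward elimination and back-substitution give M_0 = 0, M_1 = 8, M_2 = 0.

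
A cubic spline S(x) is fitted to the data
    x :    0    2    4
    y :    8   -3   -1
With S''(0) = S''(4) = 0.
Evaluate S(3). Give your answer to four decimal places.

-3.2188

Put M_i = S'' at the i-th knot. Here h = (2, 2) and Δ = (-11/2, 1), so the interior equations h_(i-1)·M_(i-1) + 2(h_(i-1)+h_i)·M_i + h_i·M_(i+1) = 6(Δ_i − Δ_(i-1)) read
  2·M_0 + 8·M_1 + 2·M_2 = 6(Δ_1 - Δ_0) = 39
Natural end conditions: M_0 = M_2 = 0.
Solving the tridiagonal system: M_0 = 0, M_1 = 39/8, M_2 = 0.
On [2, 4], S(x) = -3 - 9/4·(x - 2) + 39/16·(x - 2)² - 13/32·(x - 2)³.
With (x - 2) = 1: S(3) = -103/32.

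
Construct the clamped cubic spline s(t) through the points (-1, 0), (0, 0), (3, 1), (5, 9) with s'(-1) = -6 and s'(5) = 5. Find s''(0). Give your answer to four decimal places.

-3.4359

Let M_i = s''(x_i). Step sizes h_i = 1, 3, 2; slopes of the chords Δ_i = (y_(i+1) - y_i)/h_i = 0, 1/3, 4.
  1·M_0 + 8·M_1 + 3·M_2 = 6(Δ_1 - Δ_0) = 2
  3·M_1 + 10·M_2 + 2·M_3 = 6(Δ_2 - Δ_1) = 22
Clamped end conditions give two more equations: 2h_0·M_0 + h_0·M_1 = 6(Δ_0 - s'(-1)) = 36 and h_2·M_2 + 2h_2·M_3 = 6(s'(5) - Δ_2) = 6.
Solving: M_0 = 769/39, M_1 = -134/39, M_2 = 127/39, M_3 = -5/39.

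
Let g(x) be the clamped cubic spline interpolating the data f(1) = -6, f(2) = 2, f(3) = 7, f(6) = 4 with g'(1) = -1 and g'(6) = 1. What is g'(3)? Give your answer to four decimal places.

1.5172

Let σ_i = g''(x_i). Step sizes h_i = 1, 1, 3; slopes of the chords Δ_i = (y_(i+1) - y_i)/h_i = 8, 5, -1.
  1·σ_0 + 4·σ_1 + 1·σ_2 = 6(Δ_1 - Δ_0) = -18
  1·σ_1 + 8·σ_2 + 3·σ_3 = 6(Δ_2 - Δ_1) = -36
Clamped end conditions give two more equations: 2h_0·σ_0 + h_0·σ_1 = 6(Δ_0 - g'(1)) = 54 and h_2·σ_2 + 2h_2·σ_3 = 6(g'(6) - Δ_2) = 12.
Forward elimination and back-substitution give σ_0 = 950/29, σ_1 = -334/29, σ_2 = -136/29, σ_3 = 126/29.
On [3, 6], g'(x) = b_2 + 2c_2·(x - 3) + 3d_2·(x - 3)² with b_2 = Δ_2 - h_2(2σ_2 + σ_3)/6 = 44/29, c_2 = σ_2/2 = -68/29, d_2 = (σ_3 - σ_2)/(6h_2) = 131/261. So g'(3) = 44/29.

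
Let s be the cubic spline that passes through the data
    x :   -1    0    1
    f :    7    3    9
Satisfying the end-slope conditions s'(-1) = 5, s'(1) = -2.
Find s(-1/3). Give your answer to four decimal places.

4.2963

With M_i denoting the second derivative at x_i, h_i = 1, 1, and Δ_i = (y_(i+1) − y_i)/h_i = -4, 6:
  1·M_0 + 4·M_1 + 1·M_2 = 6(Δ_1 - Δ_0) = 60
Clamped end conditions give two more equations: 2h_0·M_0 + h_0·M_1 = 6(Δ_0 - s'(-1)) = -54 and h_1·M_1 + 2h_1·M_2 = 6(s'(1) - Δ_1) = -48.
Solving the tridiagonal system: M_0 = -91/2, M_1 = 37, M_2 = -85/2.
On [-1, 0], s(x) = 7 + 5·(x + 1) - 91/4·(x + 1)² + 55/4·(x + 1)³.
With (x + 1) = 2/3: s(-1/3) = 116/27.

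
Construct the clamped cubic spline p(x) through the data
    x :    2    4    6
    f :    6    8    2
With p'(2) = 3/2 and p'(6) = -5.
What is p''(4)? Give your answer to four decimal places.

Let M_i = p''(x_i). Step sizes h_i = 2, 2; slopes of the chords Δ_i = (y_(i+1) - y_i)/h_i = 1, -3.
  2·M_0 + 8·M_1 + 2·M_2 = 6(Δ_1 - Δ_0) = -24
Clamped end conditions give two more equations: 2h_0·M_0 + h_0·M_1 = 6(Δ_0 - p'(2)) = -3 and h_1·M_1 + 2h_1·M_2 = 6(p'(6) - Δ_1) = -12.
Solving: M_0 = 5/8, M_1 = -11/4, M_2 = -13/8.

-2.7500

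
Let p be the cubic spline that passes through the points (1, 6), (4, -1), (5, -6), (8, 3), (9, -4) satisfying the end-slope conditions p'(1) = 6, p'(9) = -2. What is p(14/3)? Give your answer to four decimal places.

-5.0257

Put M_i = p'' at the i-th knot. Here h = (3, 1, 3, 1) and Δ = (-7/3, -5, 3, -7), so the interior equations h_(i-1)·M_(i-1) + 2(h_(i-1)+h_i)·M_i + h_i·M_(i+1) = 6(Δ_i − Δ_(i-1)) read
  3·M_0 + 8·M_1 + 1·M_2 = 6(Δ_1 - Δ_0) = -16
  1·M_1 + 8·M_2 + 3·M_3 = 6(Δ_2 - Δ_1) = 48
  3·M_2 + 8·M_3 + 1·M_4 = 6(Δ_3 - Δ_2) = -60
Clamped end conditions give two more equations: 2h_0·M_0 + h_0·M_1 = 6(Δ_0 - p'(1)) = -50 and h_3·M_3 + 2h_3·M_4 = 6(p'(9) - Δ_3) = 30.
Solving: M_0 = -293/36, M_1 = -7/18, M_2 = 415/36, M_3 = -263/18, M_4 = 803/36.
On [4, 5], p(x) = -1 - 163/24·(x - 4) - 7/36·(x - 4)² + 143/72·(x - 4)³.
With (x - 4) = 2/3: p(14/3) = -4885/972.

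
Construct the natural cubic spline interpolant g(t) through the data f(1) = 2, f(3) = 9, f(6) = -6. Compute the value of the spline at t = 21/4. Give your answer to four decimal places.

-0.4570

Write M_i for g''(x_i). With h_i = 2, 3 and divided differences Δ_i = 7/2, -5, the continuity of g' gives the tridiagonal system
  2·M_0 + 10·M_1 + 3·M_2 = 6(Δ_1 - Δ_0) = -51
Natural end conditions: M_0 = M_2 = 0.
Solving: M_0 = 0, M_1 = -51/10, M_2 = 0.
On [3, 6], g(t) = 9 + 1/10·(t - 3) - 51/20·(t - 3)² + 17/60·(t - 3)³.
With (t - 3) = 9/4: g(21/4) = -117/256.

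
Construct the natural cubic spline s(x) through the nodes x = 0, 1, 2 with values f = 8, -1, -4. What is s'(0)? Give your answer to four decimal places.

-10.5000

Let M_i = s''(x_i). Step sizes h_i = 1, 1; slopes of the chords Δ_i = (y_(i+1) - y_i)/h_i = -9, -3.
  1·M_0 + 4·M_1 + 1·M_2 = 6(Δ_1 - Δ_0) = 36
Natural end conditions: M_0 = M_2 = 0.
Hence M_0 = 0, M_1 = 9, M_2 = 0.
On [0, 1], s'(x) = b_0 + 2c_0·x + 3d_0·x² with b_0 = Δ_0 - h_0(2M_0 + M_1)/6 = -21/2, c_0 = M_0/2 = 0, d_0 = (M_1 - M_0)/(6h_0) = 3/2. So s'(0) = -21/2.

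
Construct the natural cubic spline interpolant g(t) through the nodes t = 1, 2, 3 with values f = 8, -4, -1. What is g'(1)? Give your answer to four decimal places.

With σ_i denoting the second derivative at x_i, h_i = 1, 1, and Δ_i = (y_(i+1) − y_i)/h_i = -12, 3:
  1·σ_0 + 4·σ_1 + 1·σ_2 = 6(Δ_1 - Δ_0) = 90
Natural end conditions: σ_0 = σ_2 = 0.
Solving: σ_0 = 0, σ_1 = 45/2, σ_2 = 0.
On [1, 2], g'(t) = b_0 + 2c_0·(t - 1) + 3d_0·(t - 1)² with b_0 = Δ_0 - h_0(2σ_0 + σ_1)/6 = -63/4, c_0 = σ_0/2 = 0, d_0 = (σ_1 - σ_0)/(6h_0) = 15/4. So g'(1) = -63/4.

-15.7500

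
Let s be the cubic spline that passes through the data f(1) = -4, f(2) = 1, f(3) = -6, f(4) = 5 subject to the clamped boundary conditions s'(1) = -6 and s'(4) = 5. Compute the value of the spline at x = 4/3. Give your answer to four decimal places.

With m_i denoting the second derivative at x_i, h_i = 1, 1, 1, and Δ_i = (y_(i+1) − y_i)/h_i = 5, -7, 11:
  1·m_0 + 4·m_1 + 1·m_2 = 6(Δ_1 - Δ_0) = -72
  1·m_1 + 4·m_2 + 1·m_3 = 6(Δ_2 - Δ_1) = 108
Clamped end conditions give two more equations: 2h_0·m_0 + h_0·m_1 = 6(Δ_0 - s'(1)) = 66 and h_2·m_2 + 2h_2·m_3 = 6(s'(4) - Δ_2) = -36.
Solving the tridiagonal system: m_0 = 824/15, m_1 = -658/15, m_2 = 728/15, m_3 = -634/15.
On [1, 2], s(x) = -4 - 6·(x - 1) + 412/15·(x - 1)² - 247/15·(x - 1)³.
With (x - 1) = 1/3: s(4/3) = -1441/405.

-3.5580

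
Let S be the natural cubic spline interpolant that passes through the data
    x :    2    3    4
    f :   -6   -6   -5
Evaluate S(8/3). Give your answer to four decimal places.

Write M_i for S''(x_i). With h_i = 1, 1 and divided differences Δ_i = 0, 1, the continuity of S' gives the tridiagonal system
  1·M_0 + 4·M_1 + 1·M_2 = 6(Δ_1 - Δ_0) = 6
Natural end conditions: M_0 = M_2 = 0.
Forward elimination and back-substitution give M_0 = 0, M_1 = 3/2, M_2 = 0.
On [2, 3], S(x) = -6 - 1/4·(x - 2) + 0·(x - 2)² + 1/4·(x - 2)³.
With (x - 2) = 2/3: S(8/3) = -329/54.

-6.0926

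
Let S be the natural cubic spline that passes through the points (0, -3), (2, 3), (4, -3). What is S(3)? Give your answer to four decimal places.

1.1250

Put M_i = S'' at the i-th knot. Here h = (2, 2) and Δ = (3, -3), so the interior equations h_(i-1)·M_(i-1) + 2(h_(i-1)+h_i)·M_i + h_i·M_(i+1) = 6(Δ_i − Δ_(i-1)) read
  2·M_0 + 8·M_1 + 2·M_2 = 6(Δ_1 - Δ_0) = -36
Natural end conditions: M_0 = M_2 = 0.
Solving: M_0 = 0, M_1 = -9/2, M_2 = 0.
On [2, 4], S(x) = 3 + 0·(x - 2) - 9/4·(x - 2)² + 3/8·(x - 2)³.
With (x - 2) = 1: S(3) = 9/8.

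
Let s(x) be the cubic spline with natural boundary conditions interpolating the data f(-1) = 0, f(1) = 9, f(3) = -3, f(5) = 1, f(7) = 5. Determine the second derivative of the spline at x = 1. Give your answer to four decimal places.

With σ_i denoting the second derivative at x_i, h_i = 2, 2, 2, 2, and Δ_i = (y_(i+1) − y_i)/h_i = 9/2, -6, 2, 2:
  2·σ_0 + 8·σ_1 + 2·σ_2 = 6(Δ_1 - Δ_0) = -63
  2·σ_1 + 8·σ_2 + 2·σ_3 = 6(Δ_2 - Δ_1) = 48
  2·σ_2 + 8·σ_3 + 2·σ_4 = 6(Δ_3 - Δ_2) = 0
Natural end conditions: σ_0 = σ_4 = 0.
Forward elimination and back-substitution give σ_0 = 0, σ_1 = -1137/112, σ_2 = 255/28, σ_3 = -255/112, σ_4 = 0.

-10.1518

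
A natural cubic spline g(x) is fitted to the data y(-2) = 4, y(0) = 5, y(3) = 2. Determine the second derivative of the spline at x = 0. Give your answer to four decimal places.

With M_i denoting the second derivative at x_i, h_i = 2, 3, and Δ_i = (y_(i+1) − y_i)/h_i = 1/2, -1:
  2·M_0 + 10·M_1 + 3·M_2 = 6(Δ_1 - Δ_0) = -9
Natural end conditions: M_0 = M_2 = 0.
Solving: M_0 = 0, M_1 = -9/10, M_2 = 0.

-0.9000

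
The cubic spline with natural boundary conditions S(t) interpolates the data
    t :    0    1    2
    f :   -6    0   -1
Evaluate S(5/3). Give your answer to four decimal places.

-0.1481

With M_i denoting the second derivative at x_i, h_i = 1, 1, and Δ_i = (y_(i+1) − y_i)/h_i = 6, -1:
  1·M_0 + 4·M_1 + 1·M_2 = 6(Δ_1 - Δ_0) = -42
Natural end conditions: M_0 = M_2 = 0.
Forward elimination and back-substitution give M_0 = 0, M_1 = -21/2, M_2 = 0.
On [1, 2], S(t) = 0 + 5/2·(t - 1) - 21/4·(t - 1)² + 7/4·(t - 1)³.
With (t - 1) = 2/3: S(5/3) = -4/27.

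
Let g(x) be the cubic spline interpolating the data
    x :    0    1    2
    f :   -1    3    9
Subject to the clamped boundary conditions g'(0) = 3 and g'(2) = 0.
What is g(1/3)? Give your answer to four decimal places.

With M_i denoting the second derivative at x_i, h_i = 1, 1, and Δ_i = (y_(i+1) − y_i)/h_i = 4, 6:
  1·M_0 + 4·M_1 + 1·M_2 = 6(Δ_1 - Δ_0) = 12
Clamped end conditions give two more equations: 2h_0·M_0 + h_0·M_1 = 6(Δ_0 - g'(0)) = 6 and h_1·M_1 + 2h_1·M_2 = 6(g'(2) - Δ_1) = -36.
Solving the tridiagonal system: M_0 = -3/2, M_1 = 9, M_2 = -45/2.
On [0, 1], g(x) = -1 + 3·x - 3/4·x² + 7/4·x³.
With x = 1/3: g(1/3) = -1/54.

-0.0185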